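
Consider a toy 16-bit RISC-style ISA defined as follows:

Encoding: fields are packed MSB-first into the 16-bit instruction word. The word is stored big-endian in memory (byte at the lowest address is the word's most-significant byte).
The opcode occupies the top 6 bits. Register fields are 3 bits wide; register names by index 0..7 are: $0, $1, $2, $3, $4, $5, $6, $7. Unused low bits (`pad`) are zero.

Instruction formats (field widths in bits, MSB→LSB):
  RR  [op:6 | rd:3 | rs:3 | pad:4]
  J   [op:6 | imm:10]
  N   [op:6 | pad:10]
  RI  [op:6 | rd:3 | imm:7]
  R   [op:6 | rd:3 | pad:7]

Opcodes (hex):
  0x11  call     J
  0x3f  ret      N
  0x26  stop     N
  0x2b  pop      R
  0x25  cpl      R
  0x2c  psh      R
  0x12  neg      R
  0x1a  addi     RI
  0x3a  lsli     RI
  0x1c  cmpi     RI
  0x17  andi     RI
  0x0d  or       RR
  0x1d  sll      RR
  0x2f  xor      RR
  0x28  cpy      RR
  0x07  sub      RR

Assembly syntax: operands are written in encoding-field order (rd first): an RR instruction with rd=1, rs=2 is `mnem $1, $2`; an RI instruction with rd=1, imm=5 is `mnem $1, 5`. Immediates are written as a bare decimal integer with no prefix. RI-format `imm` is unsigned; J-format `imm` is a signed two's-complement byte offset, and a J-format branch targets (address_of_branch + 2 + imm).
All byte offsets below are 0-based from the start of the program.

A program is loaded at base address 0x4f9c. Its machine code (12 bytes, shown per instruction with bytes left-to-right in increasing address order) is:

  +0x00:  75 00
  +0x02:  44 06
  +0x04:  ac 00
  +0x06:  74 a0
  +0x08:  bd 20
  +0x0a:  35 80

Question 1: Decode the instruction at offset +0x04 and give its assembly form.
[04] ac 00 → 0xac00
  top 6b → 0x2b → pop [R]
  rd@[9:7]=0x0 ⇒ $0

pop $0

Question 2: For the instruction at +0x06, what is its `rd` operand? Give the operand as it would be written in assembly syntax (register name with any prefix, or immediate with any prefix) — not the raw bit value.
$1

[06] 74 a0 → 0x74a0
  opcode bits[15:10]=0x1d: sll/RR
  rd: (w>>7)&0x7=0x1 → $1
  rs: (w>>4)&0x7=0x2 → $2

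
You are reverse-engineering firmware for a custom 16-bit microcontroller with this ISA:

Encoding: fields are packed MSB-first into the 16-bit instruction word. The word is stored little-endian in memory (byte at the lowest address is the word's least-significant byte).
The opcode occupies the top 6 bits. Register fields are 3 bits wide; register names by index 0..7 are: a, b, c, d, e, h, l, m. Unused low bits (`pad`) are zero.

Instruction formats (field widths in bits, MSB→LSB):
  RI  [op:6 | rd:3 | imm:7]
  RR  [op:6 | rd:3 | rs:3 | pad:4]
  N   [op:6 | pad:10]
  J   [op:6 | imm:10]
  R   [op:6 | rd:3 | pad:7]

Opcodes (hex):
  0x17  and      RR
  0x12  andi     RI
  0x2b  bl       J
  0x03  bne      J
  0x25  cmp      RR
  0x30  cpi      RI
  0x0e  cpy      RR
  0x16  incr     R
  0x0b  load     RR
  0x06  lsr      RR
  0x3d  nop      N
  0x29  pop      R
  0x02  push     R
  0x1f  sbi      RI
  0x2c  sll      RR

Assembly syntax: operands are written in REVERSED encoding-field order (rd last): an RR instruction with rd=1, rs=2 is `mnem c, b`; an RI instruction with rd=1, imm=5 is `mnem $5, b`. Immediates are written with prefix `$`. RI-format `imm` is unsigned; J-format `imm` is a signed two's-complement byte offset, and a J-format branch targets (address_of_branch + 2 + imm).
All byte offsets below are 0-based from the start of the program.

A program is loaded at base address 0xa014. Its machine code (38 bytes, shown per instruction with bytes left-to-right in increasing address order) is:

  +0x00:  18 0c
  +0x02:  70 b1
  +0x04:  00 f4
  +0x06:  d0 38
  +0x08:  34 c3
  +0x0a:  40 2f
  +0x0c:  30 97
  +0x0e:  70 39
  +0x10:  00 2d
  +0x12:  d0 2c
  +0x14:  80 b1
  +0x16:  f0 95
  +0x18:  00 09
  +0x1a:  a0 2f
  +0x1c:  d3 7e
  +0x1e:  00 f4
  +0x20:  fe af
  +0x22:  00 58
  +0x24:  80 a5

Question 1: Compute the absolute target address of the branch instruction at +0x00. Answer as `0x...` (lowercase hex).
off 0x00: read 18 0c as little → 0x0c18
  opcode bits[15:10]=0x3: bne/J
  [9:0] imm=24 = $24
  target = base 0xa014 + off 0x00 + 2 + imm 24 = 0xa02e

0xa02e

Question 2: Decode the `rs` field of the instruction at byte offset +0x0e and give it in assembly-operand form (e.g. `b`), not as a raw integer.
[0e] 70 39 → 0x3970
  top 6b → 0xe → cpy [RR]
  [9:7] rd=2 = c
  [6:4] rs=7 = m

m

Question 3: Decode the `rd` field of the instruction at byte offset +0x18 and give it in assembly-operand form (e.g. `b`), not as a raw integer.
[18] 00 09 → 0x0900
  op=0x0900>>10=0x2 ⇒ push (R)
  [9:7] rd=2 = c

c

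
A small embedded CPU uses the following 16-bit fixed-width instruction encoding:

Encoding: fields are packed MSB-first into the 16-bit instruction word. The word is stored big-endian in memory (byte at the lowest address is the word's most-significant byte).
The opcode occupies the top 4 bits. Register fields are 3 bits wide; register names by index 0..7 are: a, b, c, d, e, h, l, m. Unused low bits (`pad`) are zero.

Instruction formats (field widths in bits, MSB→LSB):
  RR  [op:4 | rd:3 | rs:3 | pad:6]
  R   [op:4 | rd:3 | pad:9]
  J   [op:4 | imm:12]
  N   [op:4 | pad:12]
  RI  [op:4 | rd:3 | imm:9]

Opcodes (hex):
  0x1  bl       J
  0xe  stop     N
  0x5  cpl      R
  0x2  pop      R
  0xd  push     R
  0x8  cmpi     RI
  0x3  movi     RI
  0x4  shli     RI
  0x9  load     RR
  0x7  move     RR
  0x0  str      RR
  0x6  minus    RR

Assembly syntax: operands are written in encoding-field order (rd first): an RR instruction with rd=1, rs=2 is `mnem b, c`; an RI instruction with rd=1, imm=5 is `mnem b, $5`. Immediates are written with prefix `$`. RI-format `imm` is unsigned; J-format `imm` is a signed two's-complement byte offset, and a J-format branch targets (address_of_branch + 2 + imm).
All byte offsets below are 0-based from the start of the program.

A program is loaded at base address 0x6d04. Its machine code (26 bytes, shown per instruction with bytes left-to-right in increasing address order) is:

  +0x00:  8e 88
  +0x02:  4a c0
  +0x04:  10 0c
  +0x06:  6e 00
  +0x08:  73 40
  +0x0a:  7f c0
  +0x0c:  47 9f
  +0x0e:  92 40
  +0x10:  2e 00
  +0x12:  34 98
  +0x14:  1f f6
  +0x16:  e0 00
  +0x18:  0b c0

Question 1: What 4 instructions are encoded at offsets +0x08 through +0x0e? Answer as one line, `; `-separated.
move b, h; move m, m; shli d, $415; load b, b

[08] 73 40 → 0x7340
  opcode bits[15:12]=0x7: move/RR
  [11:9] rd=1 = b
  [8:6] rs=5 = h
[0a] 7f c0 → 0x7fc0
  opcode bits[15:12]=0x7: move/RR
  [11:9] rd=7 = m
  [8:6] rs=7 = m
[0c] 47 9f → 0x479f
  opcode bits[15:12]=0x4: shli/RI
  [11:9] rd=3 = d
  [8:0] imm=415 = $415
[0e] 92 40 → 0x9240
  opcode bits[15:12]=0x9: load/RR
  [11:9] rd=1 = b
  [8:6] rs=1 = b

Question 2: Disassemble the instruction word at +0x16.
@+16  big-endian(e0 00) = 0xe000
  op=0xe000>>12=0xe ⇒ stop (N)

stop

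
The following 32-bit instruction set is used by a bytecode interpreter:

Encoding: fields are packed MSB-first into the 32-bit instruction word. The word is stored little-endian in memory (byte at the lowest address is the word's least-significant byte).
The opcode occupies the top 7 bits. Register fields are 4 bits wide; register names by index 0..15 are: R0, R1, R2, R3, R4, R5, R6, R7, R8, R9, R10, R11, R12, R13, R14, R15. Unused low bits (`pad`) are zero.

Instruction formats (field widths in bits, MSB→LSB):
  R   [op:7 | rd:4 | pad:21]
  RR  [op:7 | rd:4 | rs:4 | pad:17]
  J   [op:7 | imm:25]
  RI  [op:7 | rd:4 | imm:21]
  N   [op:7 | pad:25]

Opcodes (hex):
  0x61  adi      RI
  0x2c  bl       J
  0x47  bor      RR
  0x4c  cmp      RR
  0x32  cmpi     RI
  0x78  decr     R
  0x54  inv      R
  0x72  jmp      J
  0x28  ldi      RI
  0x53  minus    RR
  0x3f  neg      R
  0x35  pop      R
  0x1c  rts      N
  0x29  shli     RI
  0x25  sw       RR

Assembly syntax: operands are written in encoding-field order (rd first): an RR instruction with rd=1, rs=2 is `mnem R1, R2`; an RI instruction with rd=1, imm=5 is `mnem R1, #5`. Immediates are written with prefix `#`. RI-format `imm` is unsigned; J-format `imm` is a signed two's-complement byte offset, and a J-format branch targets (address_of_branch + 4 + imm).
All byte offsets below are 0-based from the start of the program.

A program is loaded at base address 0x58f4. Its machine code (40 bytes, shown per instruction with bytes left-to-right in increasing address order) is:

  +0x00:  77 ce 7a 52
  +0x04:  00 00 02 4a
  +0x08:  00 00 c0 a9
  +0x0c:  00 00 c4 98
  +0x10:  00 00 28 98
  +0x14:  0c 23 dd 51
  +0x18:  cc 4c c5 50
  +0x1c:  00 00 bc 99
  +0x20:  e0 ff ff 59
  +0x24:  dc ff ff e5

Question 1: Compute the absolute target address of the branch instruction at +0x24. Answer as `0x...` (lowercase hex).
@+24  little-endian(dc ff ff e5) = 0xe5ffffdc
  opcode bits[31:25]=0x72: jmp/J
  imm@[24:0]=0x1ffffdc (s25→-36) ⇒ #-36
  target = base 0x58f4 + off 0x24 + 4 + imm -36 = 0x58f8

0x58f8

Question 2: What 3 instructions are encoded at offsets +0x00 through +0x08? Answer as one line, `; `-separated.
[00] 77 ce 7a 52 → 0x527ace77
  opcode bits[31:25]=0x29: shli/RI
  rd@[24:21]=0x3 ⇒ R3
  imm@[20:0]=0x1ace77 ⇒ #1756791
[04] 00 00 02 4a → 0x4a020000
  opcode bits[31:25]=0x25: sw/RR
  rd@[24:21]=0x0 ⇒ R0
  rs@[20:17]=0x1 ⇒ R1
[08] 00 00 c0 a9 → 0xa9c00000
  opcode bits[31:25]=0x54: inv/R
  rd@[24:21]=0xe ⇒ R14

shli R3, #1756791; sw R0, R1; inv R14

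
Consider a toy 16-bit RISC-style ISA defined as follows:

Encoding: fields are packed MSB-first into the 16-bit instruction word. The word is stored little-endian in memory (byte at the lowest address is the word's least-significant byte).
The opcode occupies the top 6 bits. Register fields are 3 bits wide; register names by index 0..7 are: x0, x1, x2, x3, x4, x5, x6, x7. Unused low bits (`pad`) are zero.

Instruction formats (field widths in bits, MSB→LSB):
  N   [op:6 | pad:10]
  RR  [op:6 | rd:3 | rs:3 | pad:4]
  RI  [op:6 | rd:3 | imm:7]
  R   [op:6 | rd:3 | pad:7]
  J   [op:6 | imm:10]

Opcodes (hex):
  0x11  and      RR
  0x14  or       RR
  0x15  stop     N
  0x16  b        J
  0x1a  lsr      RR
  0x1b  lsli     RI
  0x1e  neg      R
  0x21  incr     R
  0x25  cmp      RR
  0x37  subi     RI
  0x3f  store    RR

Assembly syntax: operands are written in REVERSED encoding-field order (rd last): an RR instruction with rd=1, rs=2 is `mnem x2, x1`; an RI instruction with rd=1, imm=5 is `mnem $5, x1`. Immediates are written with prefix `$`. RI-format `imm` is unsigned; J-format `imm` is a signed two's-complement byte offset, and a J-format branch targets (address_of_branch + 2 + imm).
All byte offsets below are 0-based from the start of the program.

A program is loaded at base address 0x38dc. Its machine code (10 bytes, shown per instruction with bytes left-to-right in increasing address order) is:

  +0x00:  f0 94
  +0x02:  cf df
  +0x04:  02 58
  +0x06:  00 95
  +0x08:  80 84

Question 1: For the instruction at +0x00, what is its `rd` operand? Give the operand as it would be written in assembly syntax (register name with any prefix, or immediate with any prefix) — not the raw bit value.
x1

+0x00: f0 94 ⇒ word 0x94f0 (little)
  opcode bits[15:10]=0x25: cmp/RR
  [9:7] rd=1 = x1
  [6:4] rs=7 = x7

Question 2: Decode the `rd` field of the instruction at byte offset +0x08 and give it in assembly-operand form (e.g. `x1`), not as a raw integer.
off 0x08: read 80 84 as little → 0x8480
  top 6b → 0x21 → incr [R]
  rd@[9:7]=0x1 ⇒ x1

x1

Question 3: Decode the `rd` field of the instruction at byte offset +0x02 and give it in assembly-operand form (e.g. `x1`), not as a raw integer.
off 0x02: read cf df as little → 0xdfcf
  top 6b → 0x37 → subi [RI]
  rd: (w>>7)&0x7=0x7 → x7
  imm: (w>>0)&0x7f=0x4f → $79

x7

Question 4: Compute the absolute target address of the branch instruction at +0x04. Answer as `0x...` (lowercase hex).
[04] 02 58 → 0x5802
  top 6b → 0x16 → b [J]
  imm: (w>>0)&0x3ff=0x2 → $2
  target = base 0x38dc + off 0x04 + 2 + imm 2 = 0x38e4

0x38e4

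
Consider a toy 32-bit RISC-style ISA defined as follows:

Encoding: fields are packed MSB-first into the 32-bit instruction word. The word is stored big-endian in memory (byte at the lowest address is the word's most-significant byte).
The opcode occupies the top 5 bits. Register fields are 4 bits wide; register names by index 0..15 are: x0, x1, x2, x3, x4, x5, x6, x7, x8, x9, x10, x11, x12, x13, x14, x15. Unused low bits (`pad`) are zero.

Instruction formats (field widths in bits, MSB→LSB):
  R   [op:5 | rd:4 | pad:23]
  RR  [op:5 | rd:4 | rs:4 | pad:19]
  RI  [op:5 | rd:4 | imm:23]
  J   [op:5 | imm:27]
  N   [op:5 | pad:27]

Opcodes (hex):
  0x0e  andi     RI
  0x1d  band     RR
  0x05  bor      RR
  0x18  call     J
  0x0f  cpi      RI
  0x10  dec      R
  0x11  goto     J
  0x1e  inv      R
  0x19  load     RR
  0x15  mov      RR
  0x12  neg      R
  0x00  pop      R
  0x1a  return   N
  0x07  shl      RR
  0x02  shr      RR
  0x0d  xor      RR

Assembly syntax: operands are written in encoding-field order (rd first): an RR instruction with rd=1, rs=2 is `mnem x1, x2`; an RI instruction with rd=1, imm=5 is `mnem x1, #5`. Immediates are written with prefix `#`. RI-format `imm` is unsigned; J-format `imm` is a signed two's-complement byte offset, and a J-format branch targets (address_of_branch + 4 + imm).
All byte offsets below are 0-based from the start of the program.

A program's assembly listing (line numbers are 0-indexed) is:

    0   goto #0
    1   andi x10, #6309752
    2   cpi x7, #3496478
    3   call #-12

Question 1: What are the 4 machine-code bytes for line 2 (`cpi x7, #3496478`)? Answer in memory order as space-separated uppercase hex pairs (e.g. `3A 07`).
7B B5 5A 1E

line 2 (cpi): pack op=0xf:5|rd=7:4|imm=3496478:23 = 0x7bb55a1e; big→ 7b b5 5a 1e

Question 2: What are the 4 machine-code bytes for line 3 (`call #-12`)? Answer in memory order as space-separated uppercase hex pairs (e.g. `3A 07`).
3. call fields op=0x18:5|imm=-12:27 → word c7fffff4h → c7 ff ff f4

C7 FF FF F4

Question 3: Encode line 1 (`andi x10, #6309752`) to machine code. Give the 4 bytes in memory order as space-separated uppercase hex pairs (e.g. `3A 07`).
75 60 47 78

line 1 (andi): pack op=0xe:5|rd=10:4|imm=6309752:23 = 0x75604778; big→ 75 60 47 78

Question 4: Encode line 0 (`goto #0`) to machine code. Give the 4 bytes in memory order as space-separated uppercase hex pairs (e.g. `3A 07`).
0. goto fields op=0x11:5|imm=0:27 → word 88000000h → 88 00 00 00

88 00 00 00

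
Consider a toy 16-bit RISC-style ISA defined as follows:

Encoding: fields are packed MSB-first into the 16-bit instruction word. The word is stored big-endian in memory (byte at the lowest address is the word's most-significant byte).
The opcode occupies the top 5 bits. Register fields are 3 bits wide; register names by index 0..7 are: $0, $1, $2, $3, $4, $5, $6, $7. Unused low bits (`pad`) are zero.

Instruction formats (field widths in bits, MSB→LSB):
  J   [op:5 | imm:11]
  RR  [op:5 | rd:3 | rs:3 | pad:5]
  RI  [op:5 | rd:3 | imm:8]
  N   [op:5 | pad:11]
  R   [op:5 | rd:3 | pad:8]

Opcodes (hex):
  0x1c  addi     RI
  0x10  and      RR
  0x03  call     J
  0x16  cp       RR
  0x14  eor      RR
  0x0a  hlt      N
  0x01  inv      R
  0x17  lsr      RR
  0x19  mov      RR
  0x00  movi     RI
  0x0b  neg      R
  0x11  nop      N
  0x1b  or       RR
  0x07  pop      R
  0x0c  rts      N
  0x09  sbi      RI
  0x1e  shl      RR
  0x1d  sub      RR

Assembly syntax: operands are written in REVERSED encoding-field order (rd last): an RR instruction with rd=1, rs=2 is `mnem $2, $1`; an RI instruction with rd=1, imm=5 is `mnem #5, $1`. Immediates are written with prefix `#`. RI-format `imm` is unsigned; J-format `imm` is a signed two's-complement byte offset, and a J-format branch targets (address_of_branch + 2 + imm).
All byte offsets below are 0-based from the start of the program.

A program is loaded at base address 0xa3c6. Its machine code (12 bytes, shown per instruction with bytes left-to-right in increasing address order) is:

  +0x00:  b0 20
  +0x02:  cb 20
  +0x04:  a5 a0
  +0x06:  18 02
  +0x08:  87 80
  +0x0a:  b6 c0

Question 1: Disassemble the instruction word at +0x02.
+0x02: cb 20 ⇒ word 0xcb20 (big)
  opcode bits[15:11]=0x19: mov/RR
  rd@[10:8]=0x3 ⇒ $3
  rs@[7:5]=0x1 ⇒ $1

mov $1, $3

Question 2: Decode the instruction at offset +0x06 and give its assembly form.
off 0x06: read 18 02 as big → 0x1802
  top 5b → 0x3 → call [J]
  [10:0] imm=2 = #2

call #2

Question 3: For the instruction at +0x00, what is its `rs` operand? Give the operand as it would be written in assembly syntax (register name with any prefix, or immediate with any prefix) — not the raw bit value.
$1

[00] b0 20 → 0xb020
  top 5b → 0x16 → cp [RR]
  [10:8] rd=0 = $0
  [7:5] rs=1 = $1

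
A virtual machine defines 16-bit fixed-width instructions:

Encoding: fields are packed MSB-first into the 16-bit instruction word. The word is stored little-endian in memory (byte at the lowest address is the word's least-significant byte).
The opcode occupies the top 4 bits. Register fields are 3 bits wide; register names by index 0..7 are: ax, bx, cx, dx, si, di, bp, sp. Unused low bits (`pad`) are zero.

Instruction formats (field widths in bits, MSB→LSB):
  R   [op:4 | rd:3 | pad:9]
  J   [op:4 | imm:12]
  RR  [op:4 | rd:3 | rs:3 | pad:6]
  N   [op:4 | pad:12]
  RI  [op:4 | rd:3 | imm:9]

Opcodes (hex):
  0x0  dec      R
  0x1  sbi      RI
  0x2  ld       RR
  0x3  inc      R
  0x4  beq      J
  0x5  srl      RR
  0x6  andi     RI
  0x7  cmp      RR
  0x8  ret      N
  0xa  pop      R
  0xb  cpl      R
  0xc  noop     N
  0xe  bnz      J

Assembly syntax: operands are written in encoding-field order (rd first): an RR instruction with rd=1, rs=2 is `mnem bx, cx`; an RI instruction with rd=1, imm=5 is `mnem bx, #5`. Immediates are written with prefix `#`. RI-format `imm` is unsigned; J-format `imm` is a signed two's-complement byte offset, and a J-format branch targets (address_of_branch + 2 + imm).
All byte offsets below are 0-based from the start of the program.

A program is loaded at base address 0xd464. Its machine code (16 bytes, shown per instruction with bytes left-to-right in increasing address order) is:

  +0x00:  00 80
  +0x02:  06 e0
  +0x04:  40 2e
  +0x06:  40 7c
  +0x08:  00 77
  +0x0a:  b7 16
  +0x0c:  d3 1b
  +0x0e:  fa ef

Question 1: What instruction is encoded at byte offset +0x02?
bnz #6

off 0x02: read 06 e0 as little → 0xe006
  op=0xe006>>12=0xe ⇒ bnz (J)
  imm@[11:0]=0x6 ⇒ #6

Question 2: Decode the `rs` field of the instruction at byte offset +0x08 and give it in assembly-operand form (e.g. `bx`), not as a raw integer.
si

+0x08: 00 77 ⇒ word 0x7700 (little)
  op=0x7700>>12=0x7 ⇒ cmp (RR)
  rd: (w>>9)&0x7=0x3 → dx
  rs: (w>>6)&0x7=0x4 → si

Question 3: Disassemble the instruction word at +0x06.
cmp bp, bx

+0x06: 40 7c ⇒ word 0x7c40 (little)
  opcode bits[15:12]=0x7: cmp/RR
  rd@[11:9]=0x6 ⇒ bp
  rs@[8:6]=0x1 ⇒ bx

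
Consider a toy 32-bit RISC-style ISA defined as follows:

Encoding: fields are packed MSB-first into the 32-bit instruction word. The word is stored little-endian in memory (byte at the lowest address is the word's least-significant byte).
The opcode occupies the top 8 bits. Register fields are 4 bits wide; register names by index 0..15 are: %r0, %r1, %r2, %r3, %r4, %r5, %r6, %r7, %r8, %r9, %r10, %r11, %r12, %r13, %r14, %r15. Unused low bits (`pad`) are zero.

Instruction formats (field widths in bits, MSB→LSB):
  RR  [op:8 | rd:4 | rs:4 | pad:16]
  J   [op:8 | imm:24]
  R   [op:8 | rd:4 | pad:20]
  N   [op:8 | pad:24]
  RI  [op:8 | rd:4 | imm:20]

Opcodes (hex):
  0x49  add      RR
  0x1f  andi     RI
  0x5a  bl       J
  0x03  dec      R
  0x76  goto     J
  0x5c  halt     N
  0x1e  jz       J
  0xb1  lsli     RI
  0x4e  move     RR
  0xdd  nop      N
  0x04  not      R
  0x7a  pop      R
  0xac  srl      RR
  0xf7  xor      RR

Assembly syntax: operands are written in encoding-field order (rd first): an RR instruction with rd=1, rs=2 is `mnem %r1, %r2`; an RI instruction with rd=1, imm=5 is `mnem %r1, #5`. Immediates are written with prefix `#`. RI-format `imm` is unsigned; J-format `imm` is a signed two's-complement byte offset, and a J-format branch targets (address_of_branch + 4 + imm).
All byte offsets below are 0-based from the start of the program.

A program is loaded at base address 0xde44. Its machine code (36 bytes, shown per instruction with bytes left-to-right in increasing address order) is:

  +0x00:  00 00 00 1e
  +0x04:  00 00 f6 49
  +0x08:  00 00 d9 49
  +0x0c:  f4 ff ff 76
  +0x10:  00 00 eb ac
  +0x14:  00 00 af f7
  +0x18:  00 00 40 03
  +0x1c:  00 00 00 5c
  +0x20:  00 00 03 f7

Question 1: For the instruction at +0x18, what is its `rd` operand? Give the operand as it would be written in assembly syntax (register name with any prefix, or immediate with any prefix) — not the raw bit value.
%r4

off 0x18: read 00 00 40 03 as little → 0x03400000
  opcode bits[31:24]=0x3: dec/R
  [23:20] rd=4 = %r4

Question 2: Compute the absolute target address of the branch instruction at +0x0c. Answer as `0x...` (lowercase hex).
@+0c  little-endian(f4 ff ff 76) = 0x76fffff4
  top 8b → 0x76 → goto [J]
  imm: (w>>0)&0xffffff=0xfffff4 (s24→-12) → #-12
  target = base 0xde44 + off 0x0c + 4 + imm -12 = 0xde48

0xde48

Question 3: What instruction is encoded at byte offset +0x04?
@+04  little-endian(00 00 f6 49) = 0x49f60000
  op=0x49f60000>>24=0x49 ⇒ add (RR)
  rd: (w>>20)&0xf=0xf → %r15
  rs: (w>>16)&0xf=0x6 → %r6

add %r15, %r6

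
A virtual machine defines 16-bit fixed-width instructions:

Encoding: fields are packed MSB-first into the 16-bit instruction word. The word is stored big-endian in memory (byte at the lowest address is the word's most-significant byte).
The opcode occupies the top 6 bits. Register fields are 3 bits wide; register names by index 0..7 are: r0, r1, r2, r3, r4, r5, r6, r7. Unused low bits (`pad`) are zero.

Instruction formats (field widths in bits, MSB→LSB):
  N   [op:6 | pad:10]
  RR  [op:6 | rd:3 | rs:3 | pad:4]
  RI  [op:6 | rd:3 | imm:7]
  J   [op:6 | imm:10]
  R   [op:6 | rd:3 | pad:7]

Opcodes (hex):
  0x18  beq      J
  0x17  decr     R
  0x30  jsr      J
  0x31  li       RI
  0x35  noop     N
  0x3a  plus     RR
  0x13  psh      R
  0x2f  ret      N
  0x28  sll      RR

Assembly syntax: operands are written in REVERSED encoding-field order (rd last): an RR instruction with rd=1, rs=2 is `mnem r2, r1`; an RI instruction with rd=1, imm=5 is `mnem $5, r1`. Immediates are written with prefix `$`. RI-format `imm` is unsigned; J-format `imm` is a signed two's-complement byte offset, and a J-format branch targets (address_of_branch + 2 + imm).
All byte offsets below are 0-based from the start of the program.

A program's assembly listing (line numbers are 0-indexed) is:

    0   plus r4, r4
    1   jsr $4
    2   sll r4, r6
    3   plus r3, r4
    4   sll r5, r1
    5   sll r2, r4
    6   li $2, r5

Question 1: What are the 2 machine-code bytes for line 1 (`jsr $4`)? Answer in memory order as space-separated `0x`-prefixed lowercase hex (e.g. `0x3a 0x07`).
1. jsr fields op=0x30:6|imm=4:10 → word c004h → c0 04

0xc0 0x04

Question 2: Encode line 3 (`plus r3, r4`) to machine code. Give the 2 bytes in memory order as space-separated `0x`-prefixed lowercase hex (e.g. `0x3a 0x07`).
L3: plus op=0x3a:6|rd=4:3|rs=3:3|pad=0:4 ⇒ 0xea30 ⇒ big ea 30

0xea 0x30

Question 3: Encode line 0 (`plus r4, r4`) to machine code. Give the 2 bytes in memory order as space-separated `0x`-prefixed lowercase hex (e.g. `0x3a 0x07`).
0. plus fields op=0x3a:6|rd=4:3|rs=4:3|pad=0:4 → word ea40h → ea 40

0xea 0x40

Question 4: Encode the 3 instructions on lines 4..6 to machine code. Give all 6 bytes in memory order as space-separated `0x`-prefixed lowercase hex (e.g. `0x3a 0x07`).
4. sll fields op=0x28:6|rd=1:3|rs=5:3|pad=0:4 → word a0d0h → a0 d0
5. sll fields op=0x28:6|rd=4:3|rs=2:3|pad=0:4 → word a220h → a2 20
6. li fields op=0x31:6|rd=5:3|imm=2:7 → word c682h → c6 82

0xa0 0xd0 0xa2 0x20 0xc6 0x82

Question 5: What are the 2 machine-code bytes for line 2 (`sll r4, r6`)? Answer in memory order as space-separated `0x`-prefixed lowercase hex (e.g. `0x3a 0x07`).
0xa3 0x40

2. sll fields op=0x28:6|rd=6:3|rs=4:3|pad=0:4 → word a340h → a3 40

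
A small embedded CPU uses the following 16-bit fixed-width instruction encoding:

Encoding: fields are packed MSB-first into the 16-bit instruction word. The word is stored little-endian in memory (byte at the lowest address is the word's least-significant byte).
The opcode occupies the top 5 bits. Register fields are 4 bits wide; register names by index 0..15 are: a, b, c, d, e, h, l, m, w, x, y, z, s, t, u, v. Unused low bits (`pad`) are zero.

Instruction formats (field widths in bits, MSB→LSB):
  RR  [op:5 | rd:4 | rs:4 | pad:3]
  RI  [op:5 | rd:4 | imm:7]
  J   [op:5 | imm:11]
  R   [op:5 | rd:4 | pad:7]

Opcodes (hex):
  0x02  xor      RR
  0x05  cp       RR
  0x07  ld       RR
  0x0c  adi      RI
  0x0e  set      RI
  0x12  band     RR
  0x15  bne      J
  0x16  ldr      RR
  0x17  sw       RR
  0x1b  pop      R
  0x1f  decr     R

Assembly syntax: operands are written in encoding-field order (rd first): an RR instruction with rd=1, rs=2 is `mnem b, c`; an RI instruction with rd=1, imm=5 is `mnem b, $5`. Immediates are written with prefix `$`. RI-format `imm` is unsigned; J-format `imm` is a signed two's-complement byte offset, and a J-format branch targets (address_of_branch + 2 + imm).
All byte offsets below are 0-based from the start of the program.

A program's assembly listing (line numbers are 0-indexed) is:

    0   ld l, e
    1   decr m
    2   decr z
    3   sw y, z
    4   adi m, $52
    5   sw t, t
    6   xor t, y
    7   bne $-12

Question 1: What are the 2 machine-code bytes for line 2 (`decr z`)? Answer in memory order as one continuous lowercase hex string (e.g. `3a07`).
line 2 (decr): pack op=0x1f:5|rd=11:4|pad=0:7 = 0xfd80; little→ 80 fd

80fd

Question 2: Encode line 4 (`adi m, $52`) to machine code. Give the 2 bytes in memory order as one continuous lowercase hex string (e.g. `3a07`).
L4: adi op=0xc:5|rd=7:4|imm=52:7 ⇒ 0x63b4 ⇒ little b4 63

b463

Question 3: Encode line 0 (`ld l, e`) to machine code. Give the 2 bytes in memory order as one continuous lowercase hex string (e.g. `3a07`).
203b

line 0 (ld): pack op=0x7:5|rd=6:4|rs=4:4|pad=0:3 = 0x3b20; little→ 20 3b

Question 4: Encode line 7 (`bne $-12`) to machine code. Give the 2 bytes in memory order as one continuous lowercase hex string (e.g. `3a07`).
line 7 (bne): pack op=0x15:5|imm=-12:11 = 0xaff4; little→ f4 af

f4af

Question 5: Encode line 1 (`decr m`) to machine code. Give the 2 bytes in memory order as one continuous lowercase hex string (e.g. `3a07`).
80fb

line 1 (decr): pack op=0x1f:5|rd=7:4|pad=0:7 = 0xfb80; little→ 80 fb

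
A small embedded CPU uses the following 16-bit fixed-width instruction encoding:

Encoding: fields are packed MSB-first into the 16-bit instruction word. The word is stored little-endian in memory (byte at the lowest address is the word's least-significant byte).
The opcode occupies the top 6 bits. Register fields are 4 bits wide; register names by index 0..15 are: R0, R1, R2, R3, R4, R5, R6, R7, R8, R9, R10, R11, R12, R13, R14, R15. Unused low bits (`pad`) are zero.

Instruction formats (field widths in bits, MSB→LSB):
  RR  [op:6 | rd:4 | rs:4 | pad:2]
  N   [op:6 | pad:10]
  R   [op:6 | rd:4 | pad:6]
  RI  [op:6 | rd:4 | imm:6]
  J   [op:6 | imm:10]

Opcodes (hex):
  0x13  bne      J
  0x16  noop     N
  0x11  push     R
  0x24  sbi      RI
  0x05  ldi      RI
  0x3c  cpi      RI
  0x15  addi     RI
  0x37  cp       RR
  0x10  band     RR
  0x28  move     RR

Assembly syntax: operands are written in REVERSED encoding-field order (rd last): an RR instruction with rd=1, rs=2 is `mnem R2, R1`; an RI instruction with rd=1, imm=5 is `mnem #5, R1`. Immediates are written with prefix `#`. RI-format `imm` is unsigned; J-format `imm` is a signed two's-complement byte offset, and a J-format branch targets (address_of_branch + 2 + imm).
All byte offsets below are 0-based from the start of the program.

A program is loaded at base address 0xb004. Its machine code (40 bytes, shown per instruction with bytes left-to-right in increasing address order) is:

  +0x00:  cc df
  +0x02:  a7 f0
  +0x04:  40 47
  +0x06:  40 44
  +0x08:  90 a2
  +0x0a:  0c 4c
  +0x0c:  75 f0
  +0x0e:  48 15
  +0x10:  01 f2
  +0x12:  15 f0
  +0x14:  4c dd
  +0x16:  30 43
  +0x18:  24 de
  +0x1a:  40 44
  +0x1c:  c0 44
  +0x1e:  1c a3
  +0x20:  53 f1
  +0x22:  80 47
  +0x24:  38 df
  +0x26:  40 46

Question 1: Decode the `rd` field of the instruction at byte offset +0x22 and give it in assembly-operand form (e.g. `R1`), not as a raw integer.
R14

@+22  little-endian(80 47) = 0x4780
  op=0x4780>>10=0x11 ⇒ push (R)
  rd@[9:6]=0xe ⇒ R14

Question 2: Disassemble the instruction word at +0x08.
move R4, R10

[08] 90 a2 → 0xa290
  top 6b → 0x28 → move [RR]
  [9:6] rd=10 = R10
  [5:2] rs=4 = R4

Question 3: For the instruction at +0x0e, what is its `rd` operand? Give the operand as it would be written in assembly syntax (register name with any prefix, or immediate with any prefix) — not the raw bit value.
R5

[0e] 48 15 → 0x1548
  opcode bits[15:10]=0x5: ldi/RI
  rd@[9:6]=0x5 ⇒ R5
  imm@[5:0]=0x8 ⇒ #8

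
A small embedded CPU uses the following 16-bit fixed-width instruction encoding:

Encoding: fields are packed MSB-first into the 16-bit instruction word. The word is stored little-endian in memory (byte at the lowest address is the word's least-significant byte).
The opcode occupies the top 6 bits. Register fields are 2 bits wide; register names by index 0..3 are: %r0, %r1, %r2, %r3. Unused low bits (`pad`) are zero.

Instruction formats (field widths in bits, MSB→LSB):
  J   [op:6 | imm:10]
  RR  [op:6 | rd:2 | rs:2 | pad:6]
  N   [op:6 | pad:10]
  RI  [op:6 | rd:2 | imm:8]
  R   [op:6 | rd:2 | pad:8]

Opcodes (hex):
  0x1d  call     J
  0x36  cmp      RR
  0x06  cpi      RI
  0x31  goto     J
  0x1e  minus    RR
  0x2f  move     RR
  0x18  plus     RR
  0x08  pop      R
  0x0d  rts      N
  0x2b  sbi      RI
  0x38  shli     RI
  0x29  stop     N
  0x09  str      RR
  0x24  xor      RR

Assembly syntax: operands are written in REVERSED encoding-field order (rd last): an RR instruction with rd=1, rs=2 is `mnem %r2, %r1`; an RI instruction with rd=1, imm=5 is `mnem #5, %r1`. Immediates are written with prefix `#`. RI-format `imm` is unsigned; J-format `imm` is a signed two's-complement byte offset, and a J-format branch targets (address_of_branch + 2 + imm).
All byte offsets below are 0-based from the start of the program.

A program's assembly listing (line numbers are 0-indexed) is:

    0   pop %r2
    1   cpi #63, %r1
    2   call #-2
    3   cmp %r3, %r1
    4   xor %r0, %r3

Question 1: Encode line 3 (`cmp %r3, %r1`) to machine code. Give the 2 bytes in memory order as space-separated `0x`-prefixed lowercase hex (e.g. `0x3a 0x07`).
3. cmp fields op=0x36:6|rd=1:2|rs=3:2|pad=0:6 → word d9c0h → c0 d9

0xc0 0xd9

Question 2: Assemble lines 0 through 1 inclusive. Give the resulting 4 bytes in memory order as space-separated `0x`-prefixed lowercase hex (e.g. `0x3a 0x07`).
0. pop fields op=0x8:6|rd=2:2|pad=0:8 → word 2200h → 00 22
1. cpi fields op=0x6:6|rd=1:2|imm=63:8 → word 193fh → 3f 19

0x00 0x22 0x3f 0x19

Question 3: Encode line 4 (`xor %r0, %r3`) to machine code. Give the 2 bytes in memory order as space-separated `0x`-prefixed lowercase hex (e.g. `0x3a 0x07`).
L4: xor op=0x24:6|rd=3:2|rs=0:2|pad=0:6 ⇒ 0x9300 ⇒ little 00 93

0x00 0x93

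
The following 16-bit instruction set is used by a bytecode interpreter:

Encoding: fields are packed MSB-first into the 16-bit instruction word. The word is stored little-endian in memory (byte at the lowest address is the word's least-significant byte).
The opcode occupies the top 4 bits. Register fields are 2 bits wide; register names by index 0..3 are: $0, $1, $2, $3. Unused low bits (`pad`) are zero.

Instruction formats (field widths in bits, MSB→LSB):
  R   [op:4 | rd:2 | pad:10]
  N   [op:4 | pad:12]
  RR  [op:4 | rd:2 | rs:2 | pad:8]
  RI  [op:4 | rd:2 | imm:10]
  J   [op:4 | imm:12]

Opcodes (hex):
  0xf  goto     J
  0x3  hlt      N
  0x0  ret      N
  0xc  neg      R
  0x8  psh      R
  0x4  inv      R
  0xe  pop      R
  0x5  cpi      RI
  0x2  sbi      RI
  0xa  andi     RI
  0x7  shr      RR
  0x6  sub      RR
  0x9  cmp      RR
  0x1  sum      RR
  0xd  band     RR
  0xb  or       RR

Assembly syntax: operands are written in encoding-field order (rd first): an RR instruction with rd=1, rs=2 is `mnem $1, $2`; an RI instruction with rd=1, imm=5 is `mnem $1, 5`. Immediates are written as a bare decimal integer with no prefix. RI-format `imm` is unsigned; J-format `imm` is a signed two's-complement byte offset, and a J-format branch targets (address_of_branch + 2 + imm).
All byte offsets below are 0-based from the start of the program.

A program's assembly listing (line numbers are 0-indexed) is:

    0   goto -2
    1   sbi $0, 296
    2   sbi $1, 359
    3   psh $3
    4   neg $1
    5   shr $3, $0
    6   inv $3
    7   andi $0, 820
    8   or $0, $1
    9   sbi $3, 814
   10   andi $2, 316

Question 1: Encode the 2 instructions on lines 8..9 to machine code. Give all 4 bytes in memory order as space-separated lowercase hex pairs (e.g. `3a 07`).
00 b1 2e 2f

8. or fields op=0xb:4|rd=0:2|rs=1:2|pad=0:8 → word b100h → 00 b1
9. sbi fields op=0x2:4|rd=3:2|imm=814:10 → word 2f2eh → 2e 2f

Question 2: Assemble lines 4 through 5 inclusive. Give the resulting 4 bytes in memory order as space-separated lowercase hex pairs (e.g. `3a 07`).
line 4 (neg): pack op=0xc:4|rd=1:2|pad=0:10 = 0xc400; little→ 00 c4
line 5 (shr): pack op=0x7:4|rd=3:2|rs=0:2|pad=0:8 = 0x7c00; little→ 00 7c

00 c4 00 7c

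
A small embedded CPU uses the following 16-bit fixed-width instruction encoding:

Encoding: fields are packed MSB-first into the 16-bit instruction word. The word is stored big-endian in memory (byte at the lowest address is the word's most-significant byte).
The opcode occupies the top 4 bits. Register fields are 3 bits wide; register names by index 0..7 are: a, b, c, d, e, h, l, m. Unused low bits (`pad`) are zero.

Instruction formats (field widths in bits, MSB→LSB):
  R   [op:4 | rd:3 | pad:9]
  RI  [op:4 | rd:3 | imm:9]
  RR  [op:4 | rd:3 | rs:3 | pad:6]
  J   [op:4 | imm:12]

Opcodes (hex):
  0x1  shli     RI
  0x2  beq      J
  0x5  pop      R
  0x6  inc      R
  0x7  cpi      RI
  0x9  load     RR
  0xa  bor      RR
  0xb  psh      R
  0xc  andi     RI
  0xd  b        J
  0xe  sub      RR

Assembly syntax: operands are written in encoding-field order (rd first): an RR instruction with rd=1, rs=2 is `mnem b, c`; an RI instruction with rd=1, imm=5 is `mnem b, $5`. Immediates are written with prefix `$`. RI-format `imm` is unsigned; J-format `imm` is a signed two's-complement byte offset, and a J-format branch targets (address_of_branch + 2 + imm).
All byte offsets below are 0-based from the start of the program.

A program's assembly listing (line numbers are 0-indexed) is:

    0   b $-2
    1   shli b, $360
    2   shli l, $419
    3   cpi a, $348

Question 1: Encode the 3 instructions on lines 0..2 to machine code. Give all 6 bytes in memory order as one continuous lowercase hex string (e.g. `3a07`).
line 0 (b): pack op=0xd:4|imm=-2:12 = 0xdffe; big→ df fe
line 1 (shli): pack op=0x1:4|rd=1:3|imm=360:9 = 0x1368; big→ 13 68
line 2 (shli): pack op=0x1:4|rd=6:3|imm=419:9 = 0x1da3; big→ 1d a3

dffe13681da3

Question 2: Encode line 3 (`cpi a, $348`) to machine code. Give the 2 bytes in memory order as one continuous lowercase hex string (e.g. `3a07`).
715c

line 3 (cpi): pack op=0x7:4|rd=0:3|imm=348:9 = 0x715c; big→ 71 5c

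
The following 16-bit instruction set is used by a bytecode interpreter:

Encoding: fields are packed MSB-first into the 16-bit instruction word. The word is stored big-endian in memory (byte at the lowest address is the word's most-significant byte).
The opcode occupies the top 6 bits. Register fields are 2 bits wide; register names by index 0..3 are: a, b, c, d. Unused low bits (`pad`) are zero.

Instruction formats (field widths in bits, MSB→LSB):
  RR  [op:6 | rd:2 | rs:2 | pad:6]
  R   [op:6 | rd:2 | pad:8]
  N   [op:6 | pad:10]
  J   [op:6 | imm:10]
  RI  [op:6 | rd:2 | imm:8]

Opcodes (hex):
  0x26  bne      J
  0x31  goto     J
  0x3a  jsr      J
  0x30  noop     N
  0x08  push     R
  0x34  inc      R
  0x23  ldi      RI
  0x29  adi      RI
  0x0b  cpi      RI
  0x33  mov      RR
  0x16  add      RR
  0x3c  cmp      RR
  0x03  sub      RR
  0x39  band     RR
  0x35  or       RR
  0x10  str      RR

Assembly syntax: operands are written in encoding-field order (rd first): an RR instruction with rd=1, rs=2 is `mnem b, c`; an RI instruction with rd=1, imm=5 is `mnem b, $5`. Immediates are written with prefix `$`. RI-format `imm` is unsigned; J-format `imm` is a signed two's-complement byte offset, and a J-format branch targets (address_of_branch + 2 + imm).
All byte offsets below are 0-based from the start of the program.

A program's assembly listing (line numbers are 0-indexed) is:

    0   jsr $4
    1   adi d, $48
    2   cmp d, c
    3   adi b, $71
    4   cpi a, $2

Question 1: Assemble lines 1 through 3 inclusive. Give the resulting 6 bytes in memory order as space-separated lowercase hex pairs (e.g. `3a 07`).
a7 30 f3 80 a5 47

L1: adi op=0x29:6|rd=3:2|imm=48:8 ⇒ 0xa730 ⇒ big a7 30
L2: cmp op=0x3c:6|rd=3:2|rs=2:2|pad=0:6 ⇒ 0xf380 ⇒ big f3 80
L3: adi op=0x29:6|rd=1:2|imm=71:8 ⇒ 0xa547 ⇒ big a5 47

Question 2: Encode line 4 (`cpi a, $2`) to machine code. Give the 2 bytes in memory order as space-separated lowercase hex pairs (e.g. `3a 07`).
2c 02

4. cpi fields op=0xb:6|rd=0:2|imm=2:8 → word 2c02h → 2c 02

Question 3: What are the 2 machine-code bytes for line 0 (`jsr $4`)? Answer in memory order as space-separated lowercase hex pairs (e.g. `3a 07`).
e8 04

0. jsr fields op=0x3a:6|imm=4:10 → word e804h → e8 04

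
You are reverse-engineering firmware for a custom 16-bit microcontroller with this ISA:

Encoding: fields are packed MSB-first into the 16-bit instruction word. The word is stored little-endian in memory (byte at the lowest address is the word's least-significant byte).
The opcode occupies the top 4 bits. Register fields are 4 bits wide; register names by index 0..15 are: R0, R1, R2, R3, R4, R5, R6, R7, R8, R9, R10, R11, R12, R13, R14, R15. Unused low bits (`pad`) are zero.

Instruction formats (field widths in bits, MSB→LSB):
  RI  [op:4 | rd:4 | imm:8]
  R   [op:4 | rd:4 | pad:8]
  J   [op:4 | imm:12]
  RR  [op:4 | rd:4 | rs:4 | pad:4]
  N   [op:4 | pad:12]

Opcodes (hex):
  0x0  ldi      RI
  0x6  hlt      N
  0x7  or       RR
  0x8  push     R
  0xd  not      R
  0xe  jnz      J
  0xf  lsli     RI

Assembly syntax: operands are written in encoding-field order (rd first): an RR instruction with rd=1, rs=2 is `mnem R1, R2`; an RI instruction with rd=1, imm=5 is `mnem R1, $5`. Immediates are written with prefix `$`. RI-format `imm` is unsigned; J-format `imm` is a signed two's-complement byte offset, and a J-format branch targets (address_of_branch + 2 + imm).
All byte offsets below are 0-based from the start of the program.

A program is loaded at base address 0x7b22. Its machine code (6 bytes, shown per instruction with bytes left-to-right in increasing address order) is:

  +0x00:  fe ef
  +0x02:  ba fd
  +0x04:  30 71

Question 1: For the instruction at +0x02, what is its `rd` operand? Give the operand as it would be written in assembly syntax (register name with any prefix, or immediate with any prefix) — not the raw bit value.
[02] ba fd → 0xfdba
  opcode bits[15:12]=0xf: lsli/RI
  [11:8] rd=13 = R13
  [7:0] imm=186 = $186

R13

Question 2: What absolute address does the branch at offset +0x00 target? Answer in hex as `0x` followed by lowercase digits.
@+00  little-endian(fe ef) = 0xeffe
  op=0xeffe>>12=0xe ⇒ jnz (J)
  imm: (w>>0)&0xfff=0xffe (s12→-2) → $-2
  target = base 0x7b22 + off 0x00 + 2 + imm -2 = 0x7b22

0x7b22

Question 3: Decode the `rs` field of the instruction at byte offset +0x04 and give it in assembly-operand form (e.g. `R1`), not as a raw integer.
+0x04: 30 71 ⇒ word 0x7130 (little)
  top 4b → 0x7 → or [RR]
  rd: (w>>8)&0xf=0x1 → R1
  rs: (w>>4)&0xf=0x3 → R3

R3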